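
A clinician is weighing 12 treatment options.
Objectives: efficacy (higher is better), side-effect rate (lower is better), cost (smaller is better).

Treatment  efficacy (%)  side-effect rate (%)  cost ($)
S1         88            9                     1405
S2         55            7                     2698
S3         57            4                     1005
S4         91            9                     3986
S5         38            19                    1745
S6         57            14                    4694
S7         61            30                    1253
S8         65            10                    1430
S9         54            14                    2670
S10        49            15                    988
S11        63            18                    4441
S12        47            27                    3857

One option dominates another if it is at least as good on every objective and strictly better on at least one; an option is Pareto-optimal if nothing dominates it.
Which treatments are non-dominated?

S1, S3, S4, S7, S10

S1: not dominated.
S2: dominated by S3 (efficacy 57≥55, side-effect rate 4≤7, cost 1005≤2698).
S3: not dominated (best side-effect rate).
S4: not dominated (best efficacy).
S5: dominated by S1 (efficacy 88≥38, side-effect rate 9≤19, cost 1405≤1745).
S6: dominated by S1 (efficacy 88≥57, side-effect rate 9≤14, cost 1405≤4694).
S7: not dominated.
S8: dominated by S1 (efficacy 88≥65, side-effect rate 9≤10, cost 1405≤1430).
S9: dominated by S1 (efficacy 88≥54, side-effect rate 9≤14, cost 1405≤2670).
S10: not dominated (best cost).
S11: dominated by S1 (efficacy 88≥63, side-effect rate 9≤18, cost 1405≤4441).
S12: dominated by S1 (efficacy 88≥47, side-effect rate 9≤27, cost 1405≤3857).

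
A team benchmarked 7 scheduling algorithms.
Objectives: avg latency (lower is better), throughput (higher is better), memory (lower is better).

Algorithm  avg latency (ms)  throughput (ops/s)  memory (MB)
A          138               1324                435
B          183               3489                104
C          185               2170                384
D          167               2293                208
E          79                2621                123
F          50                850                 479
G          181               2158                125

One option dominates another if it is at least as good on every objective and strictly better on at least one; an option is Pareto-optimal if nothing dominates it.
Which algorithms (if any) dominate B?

A: worse on throughput (1324 vs 3489).
C: worse on avg latency (185 vs 183).
D: worse on throughput (2293 vs 3489).
E: worse on throughput (2621 vs 3489).
F: worse on throughput (850 vs 3489).
G: worse on throughput (2158 vs 3489).
No option dominates B.

none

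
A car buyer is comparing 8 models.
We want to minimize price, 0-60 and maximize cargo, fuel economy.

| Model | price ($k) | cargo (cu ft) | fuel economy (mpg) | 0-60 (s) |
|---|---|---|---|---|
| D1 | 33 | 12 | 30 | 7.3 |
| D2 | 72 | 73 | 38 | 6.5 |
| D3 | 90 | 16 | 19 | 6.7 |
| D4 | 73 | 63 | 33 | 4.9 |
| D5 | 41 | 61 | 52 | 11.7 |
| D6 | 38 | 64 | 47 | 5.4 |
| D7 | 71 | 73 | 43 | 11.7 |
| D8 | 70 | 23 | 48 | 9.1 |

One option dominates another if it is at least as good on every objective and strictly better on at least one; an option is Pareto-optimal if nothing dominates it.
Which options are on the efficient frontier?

D1, D2, D4, D5, D6, D7, D8

D1: not dominated (best price).
D2: not dominated.
D3: dominated by D2 (price 72≤90, cargo 73≥16, fuel economy 38≥19, 0-60 6.5≤6.7).
D4: not dominated (best 0-60).
D5: not dominated (best fuel economy).
D6: not dominated.
D7: not dominated.
D8: not dominated.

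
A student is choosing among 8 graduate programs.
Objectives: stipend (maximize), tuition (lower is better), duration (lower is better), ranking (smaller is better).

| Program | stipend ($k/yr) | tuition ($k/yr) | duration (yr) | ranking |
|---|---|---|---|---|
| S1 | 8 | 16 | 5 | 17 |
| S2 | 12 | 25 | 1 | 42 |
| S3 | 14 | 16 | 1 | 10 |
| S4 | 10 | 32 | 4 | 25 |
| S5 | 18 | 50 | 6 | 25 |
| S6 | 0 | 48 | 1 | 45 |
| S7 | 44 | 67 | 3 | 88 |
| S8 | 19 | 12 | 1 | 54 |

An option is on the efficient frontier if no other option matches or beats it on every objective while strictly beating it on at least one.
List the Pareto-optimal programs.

S3, S5, S7, S8

S1: dominated by S3 (stipend 14≥8, tuition 16≤16, duration 1≤5, ranking 10≤17).
S2: dominated by S3 (stipend 14≥12, tuition 16≤25, duration 1≤1, ranking 10≤42).
S3: not dominated (best ranking).
S4: dominated by S3 (stipend 14≥10, tuition 16≤32, duration 1≤4, ranking 10≤25).
S5: not dominated.
S6: dominated by S2 (stipend 12≥0, tuition 25≤48, duration 1≤1, ranking 42≤45).
S7: not dominated (best stipend).
S8: not dominated (best tuition).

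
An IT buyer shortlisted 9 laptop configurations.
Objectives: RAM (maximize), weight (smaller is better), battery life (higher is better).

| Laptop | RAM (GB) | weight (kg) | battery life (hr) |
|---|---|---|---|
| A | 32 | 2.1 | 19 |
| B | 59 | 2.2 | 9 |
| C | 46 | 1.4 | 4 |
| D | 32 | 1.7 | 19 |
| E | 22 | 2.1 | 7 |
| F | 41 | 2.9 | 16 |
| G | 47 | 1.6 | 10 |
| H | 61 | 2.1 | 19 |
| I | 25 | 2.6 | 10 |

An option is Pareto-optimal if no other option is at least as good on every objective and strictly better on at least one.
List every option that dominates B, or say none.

H: RAM 61≥59, weight 2.1≤2.2, battery life 19≥9 — dominates B.
Others (A, C, D, E, F, G, I) are each worse than B on at least one objective.

H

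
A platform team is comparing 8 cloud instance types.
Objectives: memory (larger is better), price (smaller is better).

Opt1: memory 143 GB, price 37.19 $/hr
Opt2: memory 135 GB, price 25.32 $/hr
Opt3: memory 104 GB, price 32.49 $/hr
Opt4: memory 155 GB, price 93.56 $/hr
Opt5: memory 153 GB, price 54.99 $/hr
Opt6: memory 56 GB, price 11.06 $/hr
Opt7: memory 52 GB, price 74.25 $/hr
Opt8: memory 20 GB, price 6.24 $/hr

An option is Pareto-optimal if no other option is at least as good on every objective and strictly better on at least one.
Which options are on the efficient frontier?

Opt1, Opt2, Opt4, Opt5, Opt6, Opt8

Opt1: not dominated.
Opt2: not dominated.
Opt3: dominated by Opt2 (memory 135≥104, price 25.32≤32.49).
Opt4: not dominated (best memory).
Opt5: not dominated.
Opt6: not dominated.
Opt7: dominated by Opt1 (memory 143≥52, price 37.19≤74.25).
Opt8: not dominated (best price).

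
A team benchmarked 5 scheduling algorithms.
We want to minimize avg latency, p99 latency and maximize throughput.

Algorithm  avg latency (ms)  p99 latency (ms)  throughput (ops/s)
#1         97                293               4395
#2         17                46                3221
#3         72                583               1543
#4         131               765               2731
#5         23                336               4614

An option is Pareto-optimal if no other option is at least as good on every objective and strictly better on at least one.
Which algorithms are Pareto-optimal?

#1, #2, #5

#1: not dominated.
#2: not dominated (best avg latency).
#3: dominated by #2 (avg latency 17≤72, p99 latency 46≤583, throughput 3221≥1543).
#4: dominated by #1 (avg latency 97≤131, p99 latency 293≤765, throughput 4395≥2731).
#5: not dominated (best throughput).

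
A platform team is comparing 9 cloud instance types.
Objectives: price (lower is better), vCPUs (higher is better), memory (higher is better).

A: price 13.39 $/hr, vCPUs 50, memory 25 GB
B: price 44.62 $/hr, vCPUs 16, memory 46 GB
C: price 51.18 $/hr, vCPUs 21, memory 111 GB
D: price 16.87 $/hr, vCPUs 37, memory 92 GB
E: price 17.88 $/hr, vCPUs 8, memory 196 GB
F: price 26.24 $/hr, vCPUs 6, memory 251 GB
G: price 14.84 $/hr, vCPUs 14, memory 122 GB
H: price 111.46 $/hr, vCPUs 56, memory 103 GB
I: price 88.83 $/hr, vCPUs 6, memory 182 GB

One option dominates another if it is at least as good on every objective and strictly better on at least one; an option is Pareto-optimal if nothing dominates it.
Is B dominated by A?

No

A vs B: A is worse on memory (25 vs 46), so it does not dominate B.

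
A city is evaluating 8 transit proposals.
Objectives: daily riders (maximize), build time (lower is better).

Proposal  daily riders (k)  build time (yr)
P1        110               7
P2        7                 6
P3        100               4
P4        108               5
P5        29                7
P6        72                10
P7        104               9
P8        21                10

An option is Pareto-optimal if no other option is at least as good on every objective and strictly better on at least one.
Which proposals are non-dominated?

P1: not dominated (best daily riders).
P2: dominated by P3 (daily riders 100≥7, build time 4≤6).
P3: not dominated (best build time).
P4: not dominated.
P5: dominated by P1 (daily riders 110≥29, build time 7≤7).
P6: dominated by P1 (daily riders 110≥72, build time 7≤10).
P7: dominated by P1 (daily riders 110≥104, build time 7≤9).
P8: dominated by P1 (daily riders 110≥21, build time 7≤10).

P1, P3, P4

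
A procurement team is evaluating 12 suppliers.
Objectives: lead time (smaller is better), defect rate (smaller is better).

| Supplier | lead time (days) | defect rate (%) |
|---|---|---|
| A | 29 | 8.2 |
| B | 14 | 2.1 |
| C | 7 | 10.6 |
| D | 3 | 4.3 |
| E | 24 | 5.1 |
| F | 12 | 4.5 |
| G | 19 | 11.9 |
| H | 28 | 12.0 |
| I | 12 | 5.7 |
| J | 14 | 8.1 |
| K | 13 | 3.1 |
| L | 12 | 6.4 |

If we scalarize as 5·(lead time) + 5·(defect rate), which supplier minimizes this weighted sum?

D

A: 5·29 + 5·8.2 = 186.0
B: 5·14 + 5·2.1 = 80.5
C: 5·7 + 5·10.6 = 88.0
D: 5·3 + 5·4.3 = 36.5
E: 5·24 + 5·5.1 = 145.5
F: 5·12 + 5·4.5 = 82.5
G: 5·19 + 5·11.9 = 154.5
H: 5·28 + 5·12.0 = 200.0
I: 5·12 + 5·5.7 = 88.5
J: 5·14 + 5·8.1 = 110.5
K: 5·13 + 5·3.1 = 80.5
L: 5·12 + 5·6.4 = 92.0
Lowest: D at 36.5.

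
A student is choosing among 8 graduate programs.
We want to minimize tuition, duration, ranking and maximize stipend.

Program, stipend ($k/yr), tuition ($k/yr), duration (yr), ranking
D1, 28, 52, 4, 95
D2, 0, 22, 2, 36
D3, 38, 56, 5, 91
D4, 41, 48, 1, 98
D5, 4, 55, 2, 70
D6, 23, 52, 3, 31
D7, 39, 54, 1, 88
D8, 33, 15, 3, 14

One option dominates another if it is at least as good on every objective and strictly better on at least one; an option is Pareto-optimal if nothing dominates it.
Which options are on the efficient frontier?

D1: dominated by D8 (stipend 33≥28, tuition 15≤52, duration 3≤4, ranking 14≤95).
D2: not dominated.
D3: dominated by D7 (stipend 39≥38, tuition 54≤56, duration 1≤5, ranking 88≤91).
D4: not dominated (best stipend).
D5: not dominated.
D6: dominated by D8 (stipend 33≥23, tuition 15≤52, duration 3≤3, ranking 14≤31).
D7: not dominated.
D8: not dominated (best tuition).

D2, D4, D5, D7, D8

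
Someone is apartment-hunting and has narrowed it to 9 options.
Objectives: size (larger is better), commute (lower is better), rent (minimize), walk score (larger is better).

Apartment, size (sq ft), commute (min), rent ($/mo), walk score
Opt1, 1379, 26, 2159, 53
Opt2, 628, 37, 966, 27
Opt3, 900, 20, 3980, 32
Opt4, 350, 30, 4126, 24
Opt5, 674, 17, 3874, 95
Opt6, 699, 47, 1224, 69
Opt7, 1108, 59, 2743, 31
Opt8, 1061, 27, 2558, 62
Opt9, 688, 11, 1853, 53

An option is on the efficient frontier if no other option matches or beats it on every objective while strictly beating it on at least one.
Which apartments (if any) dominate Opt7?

Opt1: size 1379≥1108, commute 26≤59, rent 2159≤2743, walk score 53≥31 — dominates Opt7.
Others (Opt2, Opt3, Opt4, Opt5, Opt6, Opt8, Opt9) are each worse than Opt7 on at least one objective.

Opt1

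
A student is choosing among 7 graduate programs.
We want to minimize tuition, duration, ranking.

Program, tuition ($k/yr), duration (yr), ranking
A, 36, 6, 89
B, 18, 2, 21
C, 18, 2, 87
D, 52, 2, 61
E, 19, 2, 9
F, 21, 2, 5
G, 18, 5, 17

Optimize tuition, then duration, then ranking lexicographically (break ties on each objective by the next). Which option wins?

B

First minimize tuition: best is 18, kept {B, C, G}.
Then minimize duration: best is 2, kept {B, C}.
Then minimize ranking: best is 21, kept {B}.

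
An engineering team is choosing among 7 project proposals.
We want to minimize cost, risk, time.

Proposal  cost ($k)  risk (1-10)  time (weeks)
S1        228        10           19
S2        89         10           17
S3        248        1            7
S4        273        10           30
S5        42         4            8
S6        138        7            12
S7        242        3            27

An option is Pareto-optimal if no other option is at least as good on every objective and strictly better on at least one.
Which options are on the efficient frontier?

S1: dominated by S2 (cost 89≤228, risk 10≤10, time 17≤19).
S2: dominated by S5 (cost 42≤89, risk 4≤10, time 8≤17).
S3: not dominated (best risk).
S4: dominated by S1 (cost 228≤273, risk 10≤10, time 19≤30).
S5: not dominated (best cost).
S6: dominated by S5 (cost 42≤138, risk 4≤7, time 8≤12).
S7: not dominated.

S3, S5, S7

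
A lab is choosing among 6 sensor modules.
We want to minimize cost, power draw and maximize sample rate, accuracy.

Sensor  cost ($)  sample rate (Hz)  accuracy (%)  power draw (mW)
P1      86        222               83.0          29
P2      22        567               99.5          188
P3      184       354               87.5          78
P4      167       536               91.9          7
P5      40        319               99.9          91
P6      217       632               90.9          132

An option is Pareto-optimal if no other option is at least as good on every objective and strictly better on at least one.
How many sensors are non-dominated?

P1: not dominated.
P2: not dominated (best cost).
P3: dominated by P4 (cost 167≤184, sample rate 536≥354, accuracy 91.9≥87.5, power draw 7≤78).
P4: not dominated (best power draw).
P5: not dominated (best accuracy).
P6: not dominated (best sample rate).
Pareto-optimal: P1, P2, P4, P5, P6 → 5.

5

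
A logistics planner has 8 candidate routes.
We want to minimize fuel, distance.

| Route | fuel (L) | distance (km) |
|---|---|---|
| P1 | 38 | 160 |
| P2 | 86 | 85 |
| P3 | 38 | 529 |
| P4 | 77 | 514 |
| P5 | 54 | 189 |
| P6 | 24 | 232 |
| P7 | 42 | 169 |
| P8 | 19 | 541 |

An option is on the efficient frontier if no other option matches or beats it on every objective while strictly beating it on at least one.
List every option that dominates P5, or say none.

P1, P7

P1: fuel 38≤54, distance 160≤189 — dominates P5.
P7: fuel 42≤54, distance 169≤189 — dominates P5.
Others (P2, P3, P4, P6, P8) are each worse than P5 on at least one objective.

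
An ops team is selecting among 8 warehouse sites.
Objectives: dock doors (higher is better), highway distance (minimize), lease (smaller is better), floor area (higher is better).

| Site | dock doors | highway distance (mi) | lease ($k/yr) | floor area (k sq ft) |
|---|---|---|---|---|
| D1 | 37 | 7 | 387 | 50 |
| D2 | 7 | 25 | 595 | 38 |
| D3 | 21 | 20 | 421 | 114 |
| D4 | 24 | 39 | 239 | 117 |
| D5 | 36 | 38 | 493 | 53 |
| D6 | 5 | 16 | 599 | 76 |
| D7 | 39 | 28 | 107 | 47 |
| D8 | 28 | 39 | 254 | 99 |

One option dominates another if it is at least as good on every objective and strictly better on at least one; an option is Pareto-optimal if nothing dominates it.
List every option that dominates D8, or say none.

none

D1: worse on lease (387 vs 254).
D2: worse on dock doors (7 vs 28).
D3: worse on dock doors (21 vs 28).
D4: worse on dock doors (24 vs 28).
D5: worse on lease (493 vs 254).
D6: worse on dock doors (5 vs 28).
D7: worse on floor area (47 vs 99).
No option dominates D8.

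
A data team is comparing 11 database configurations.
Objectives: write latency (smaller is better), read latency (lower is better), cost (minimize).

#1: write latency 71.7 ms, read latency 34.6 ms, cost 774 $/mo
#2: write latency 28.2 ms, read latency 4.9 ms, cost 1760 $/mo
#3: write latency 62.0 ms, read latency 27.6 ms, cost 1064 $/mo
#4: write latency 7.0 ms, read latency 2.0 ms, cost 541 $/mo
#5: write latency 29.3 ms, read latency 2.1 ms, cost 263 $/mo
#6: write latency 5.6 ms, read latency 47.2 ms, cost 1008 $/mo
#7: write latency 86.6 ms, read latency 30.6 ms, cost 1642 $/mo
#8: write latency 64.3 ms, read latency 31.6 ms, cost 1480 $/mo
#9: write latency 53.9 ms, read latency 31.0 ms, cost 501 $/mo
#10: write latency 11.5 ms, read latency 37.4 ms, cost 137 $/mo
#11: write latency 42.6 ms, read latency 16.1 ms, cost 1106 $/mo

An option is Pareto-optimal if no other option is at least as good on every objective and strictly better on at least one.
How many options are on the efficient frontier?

4

#1: dominated by #4 (write latency 7.0≤71.7, read latency 2.0≤34.6, cost 541≤774).
#2: dominated by #4 (write latency 7.0≤28.2, read latency 2.0≤4.9, cost 541≤1760).
#3: dominated by #4 (write latency 7.0≤62.0, read latency 2.0≤27.6, cost 541≤1064).
#4: not dominated (best read latency).
#5: not dominated.
#6: not dominated (best write latency).
#7: dominated by #3 (write latency 62.0≤86.6, read latency 27.6≤30.6, cost 1064≤1642).
#8: dominated by #3 (write latency 62.0≤64.3, read latency 27.6≤31.6, cost 1064≤1480).
#9: dominated by #5 (write latency 29.3≤53.9, read latency 2.1≤31.0, cost 263≤501).
#10: not dominated (best cost).
#11: dominated by #4 (write latency 7.0≤42.6, read latency 2.0≤16.1, cost 541≤1106).
Pareto-optimal: #4, #5, #6, #10 → 4.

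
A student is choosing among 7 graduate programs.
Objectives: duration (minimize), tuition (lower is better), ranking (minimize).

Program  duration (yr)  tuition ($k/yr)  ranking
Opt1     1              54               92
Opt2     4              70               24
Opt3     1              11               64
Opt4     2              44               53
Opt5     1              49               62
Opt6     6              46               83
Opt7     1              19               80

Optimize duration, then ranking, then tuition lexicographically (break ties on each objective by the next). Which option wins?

Opt5

First minimize duration: best is 1, kept {Opt1, Opt3, Opt5, Opt7}.
Then minimize ranking: best is 62, kept {Opt5}.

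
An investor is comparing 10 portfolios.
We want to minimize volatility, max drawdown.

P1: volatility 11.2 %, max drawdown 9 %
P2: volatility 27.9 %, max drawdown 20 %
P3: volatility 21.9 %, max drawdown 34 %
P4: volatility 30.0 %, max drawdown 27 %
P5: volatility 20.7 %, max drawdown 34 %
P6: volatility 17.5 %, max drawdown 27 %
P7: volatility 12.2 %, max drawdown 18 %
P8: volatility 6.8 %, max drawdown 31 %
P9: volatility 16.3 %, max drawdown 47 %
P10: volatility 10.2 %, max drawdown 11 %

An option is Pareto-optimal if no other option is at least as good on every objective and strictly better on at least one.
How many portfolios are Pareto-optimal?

3

P1: not dominated (best max drawdown).
P2: dominated by P1 (volatility 11.2≤27.9, max drawdown 9≤20).
P3: dominated by P1 (volatility 11.2≤21.9, max drawdown 9≤34).
P4: dominated by P1 (volatility 11.2≤30.0, max drawdown 9≤27).
P5: dominated by P1 (volatility 11.2≤20.7, max drawdown 9≤34).
P6: dominated by P1 (volatility 11.2≤17.5, max drawdown 9≤27).
P7: dominated by P1 (volatility 11.2≤12.2, max drawdown 9≤18).
P8: not dominated (best volatility).
P9: dominated by P1 (volatility 11.2≤16.3, max drawdown 9≤47).
P10: not dominated.
Pareto-optimal: P1, P8, P10 → 3.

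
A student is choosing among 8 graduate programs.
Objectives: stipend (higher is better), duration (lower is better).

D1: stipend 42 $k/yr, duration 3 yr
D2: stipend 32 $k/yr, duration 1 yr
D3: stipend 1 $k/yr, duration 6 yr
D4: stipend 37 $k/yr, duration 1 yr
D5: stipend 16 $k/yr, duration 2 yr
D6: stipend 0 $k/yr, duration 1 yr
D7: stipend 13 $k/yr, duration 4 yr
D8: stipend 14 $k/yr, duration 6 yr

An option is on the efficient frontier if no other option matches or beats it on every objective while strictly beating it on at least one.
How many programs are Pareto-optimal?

D1: not dominated (best stipend).
D2: dominated by D4 (stipend 37≥32, duration 1≤1).
D3: dominated by D1 (stipend 42≥1, duration 3≤6).
D4: not dominated.
D5: dominated by D2 (stipend 32≥16, duration 1≤2).
D6: dominated by D2 (stipend 32≥0, duration 1≤1).
D7: dominated by D1 (stipend 42≥13, duration 3≤4).
D8: dominated by D1 (stipend 42≥14, duration 3≤6).
Pareto-optimal: D1, D4 → 2.

2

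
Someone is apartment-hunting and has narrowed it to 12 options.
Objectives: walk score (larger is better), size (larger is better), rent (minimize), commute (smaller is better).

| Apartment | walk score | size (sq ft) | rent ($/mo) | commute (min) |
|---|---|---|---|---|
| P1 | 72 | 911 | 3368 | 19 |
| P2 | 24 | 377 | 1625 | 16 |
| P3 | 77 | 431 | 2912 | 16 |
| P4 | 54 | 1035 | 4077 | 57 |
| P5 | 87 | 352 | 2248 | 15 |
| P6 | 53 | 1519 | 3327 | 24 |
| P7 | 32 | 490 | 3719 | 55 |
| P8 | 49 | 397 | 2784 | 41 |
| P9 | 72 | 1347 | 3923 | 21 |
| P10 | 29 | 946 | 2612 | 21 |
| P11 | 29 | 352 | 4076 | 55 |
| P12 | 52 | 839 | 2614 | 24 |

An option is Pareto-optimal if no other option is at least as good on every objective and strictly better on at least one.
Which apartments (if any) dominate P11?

P1, P3, P5, P6, P7, P8, P9, P10, P12

P1: walk score 72≥29, size 911≥352, rent 3368≤4076, commute 19≤55 — dominates P11.
P3: walk score 77≥29, size 431≥352, rent 2912≤4076, commute 16≤55 — dominates P11.
P5: walk score 87≥29, size 352≥352, rent 2248≤4076, commute 15≤55 — dominates P11.
P6: walk score 53≥29, size 1519≥352, rent 3327≤4076, commute 24≤55 — dominates P11.
P7: walk score 32≥29, size 490≥352, rent 3719≤4076, commute 55≤55 — dominates P11.
P8: walk score 49≥29, size 397≥352, rent 2784≤4076, commute 41≤55 — dominates P11.
P9: walk score 72≥29, size 1347≥352, rent 3923≤4076, commute 21≤55 — dominates P11.
P10: walk score 29≥29, size 946≥352, rent 2612≤4076, commute 21≤55 — dominates P11.
P12: walk score 52≥29, size 839≥352, rent 2614≤4076, commute 24≤55 — dominates P11.
Others (P2, P4) are each worse than P11 on at least one objective.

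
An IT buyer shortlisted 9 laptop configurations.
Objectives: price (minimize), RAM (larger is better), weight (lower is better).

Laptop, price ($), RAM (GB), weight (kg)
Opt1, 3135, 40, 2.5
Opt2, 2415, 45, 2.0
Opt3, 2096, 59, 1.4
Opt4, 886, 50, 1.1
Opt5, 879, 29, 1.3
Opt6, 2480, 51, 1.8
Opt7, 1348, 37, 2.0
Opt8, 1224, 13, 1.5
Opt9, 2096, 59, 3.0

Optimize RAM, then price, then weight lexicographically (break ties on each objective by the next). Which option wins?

Opt3

First maximize RAM: best is 59, kept {Opt3, Opt9}.
Then minimize price: best is 2096, kept {Opt3, Opt9}.
Then minimize weight: best is 1.4, kept {Opt3}.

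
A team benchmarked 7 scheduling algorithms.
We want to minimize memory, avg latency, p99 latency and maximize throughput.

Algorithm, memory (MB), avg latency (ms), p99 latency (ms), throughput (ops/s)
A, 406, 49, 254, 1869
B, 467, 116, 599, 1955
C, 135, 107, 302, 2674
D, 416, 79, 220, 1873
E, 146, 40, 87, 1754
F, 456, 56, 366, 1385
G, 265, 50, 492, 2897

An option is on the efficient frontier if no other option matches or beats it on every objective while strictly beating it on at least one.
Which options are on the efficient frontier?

A, C, D, E, G

A: not dominated.
B: dominated by C (memory 135≤467, avg latency 107≤116, p99 latency 302≤599, throughput 2674≥1955).
C: not dominated (best memory).
D: not dominated.
E: not dominated (best avg latency).
F: dominated by A (memory 406≤456, avg latency 49≤56, p99 latency 254≤366, throughput 1869≥1385).
G: not dominated (best throughput).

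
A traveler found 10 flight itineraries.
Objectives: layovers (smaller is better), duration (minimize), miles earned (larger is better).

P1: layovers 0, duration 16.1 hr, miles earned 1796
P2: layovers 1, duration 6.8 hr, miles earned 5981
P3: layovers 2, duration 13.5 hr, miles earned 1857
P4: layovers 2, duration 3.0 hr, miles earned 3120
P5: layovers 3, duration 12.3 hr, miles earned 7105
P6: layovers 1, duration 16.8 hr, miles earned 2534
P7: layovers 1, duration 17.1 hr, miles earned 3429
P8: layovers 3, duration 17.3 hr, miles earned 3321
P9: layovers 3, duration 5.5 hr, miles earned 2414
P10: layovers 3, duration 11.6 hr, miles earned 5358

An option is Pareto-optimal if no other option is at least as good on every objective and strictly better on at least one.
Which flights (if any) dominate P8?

P2: layovers 1≤3, duration 6.8≤17.3, miles earned 5981≥3321 — dominates P8.
P5: layovers 3≤3, duration 12.3≤17.3, miles earned 7105≥3321 — dominates P8.
P7: layovers 1≤3, duration 17.1≤17.3, miles earned 3429≥3321 — dominates P8.
P10: layovers 3≤3, duration 11.6≤17.3, miles earned 5358≥3321 — dominates P8.
Others (P1, P3, P4, P6, P9) are each worse than P8 on at least one objective.

P2, P5, P7, P10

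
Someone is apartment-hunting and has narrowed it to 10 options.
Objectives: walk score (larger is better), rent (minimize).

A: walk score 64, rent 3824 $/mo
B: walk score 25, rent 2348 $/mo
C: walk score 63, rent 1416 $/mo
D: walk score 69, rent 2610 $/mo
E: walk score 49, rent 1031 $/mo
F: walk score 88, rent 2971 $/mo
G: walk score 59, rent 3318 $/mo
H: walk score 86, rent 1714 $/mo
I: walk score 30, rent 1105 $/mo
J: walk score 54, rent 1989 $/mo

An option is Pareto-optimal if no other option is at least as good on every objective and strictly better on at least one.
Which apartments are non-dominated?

C, E, F, H

A: dominated by D (walk score 69≥64, rent 2610≤3824).
B: dominated by C (walk score 63≥25, rent 1416≤2348).
C: not dominated.
D: dominated by H (walk score 86≥69, rent 1714≤2610).
E: not dominated (best rent).
F: not dominated (best walk score).
G: dominated by C (walk score 63≥59, rent 1416≤3318).
H: not dominated.
I: dominated by E (walk score 49≥30, rent 1031≤1105).
J: dominated by C (walk score 63≥54, rent 1416≤1989).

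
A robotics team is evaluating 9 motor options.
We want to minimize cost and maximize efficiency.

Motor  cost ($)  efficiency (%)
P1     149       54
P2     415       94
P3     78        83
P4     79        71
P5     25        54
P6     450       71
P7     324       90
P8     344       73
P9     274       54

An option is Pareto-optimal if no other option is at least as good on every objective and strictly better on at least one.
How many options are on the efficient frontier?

4

P1: dominated by P3 (cost 78≤149, efficiency 83≥54).
P2: not dominated (best efficiency).
P3: not dominated.
P4: dominated by P3 (cost 78≤79, efficiency 83≥71).
P5: not dominated (best cost).
P6: dominated by P2 (cost 415≤450, efficiency 94≥71).
P7: not dominated.
P8: dominated by P3 (cost 78≤344, efficiency 83≥73).
P9: dominated by P1 (cost 149≤274, efficiency 54≥54).
Pareto-optimal: P2, P3, P5, P7 → 4.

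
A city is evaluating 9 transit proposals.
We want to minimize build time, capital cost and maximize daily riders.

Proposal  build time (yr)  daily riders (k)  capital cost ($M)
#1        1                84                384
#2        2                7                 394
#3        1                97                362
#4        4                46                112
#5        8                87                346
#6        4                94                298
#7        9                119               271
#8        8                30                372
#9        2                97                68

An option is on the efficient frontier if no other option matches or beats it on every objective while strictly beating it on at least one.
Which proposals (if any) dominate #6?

#9: build time 2≤4, daily riders 97≥94, capital cost 68≤298 — dominates #6.
Others (#1, #2, #3, #4, #5, #7, #8) are each worse than #6 on at least one objective.

#9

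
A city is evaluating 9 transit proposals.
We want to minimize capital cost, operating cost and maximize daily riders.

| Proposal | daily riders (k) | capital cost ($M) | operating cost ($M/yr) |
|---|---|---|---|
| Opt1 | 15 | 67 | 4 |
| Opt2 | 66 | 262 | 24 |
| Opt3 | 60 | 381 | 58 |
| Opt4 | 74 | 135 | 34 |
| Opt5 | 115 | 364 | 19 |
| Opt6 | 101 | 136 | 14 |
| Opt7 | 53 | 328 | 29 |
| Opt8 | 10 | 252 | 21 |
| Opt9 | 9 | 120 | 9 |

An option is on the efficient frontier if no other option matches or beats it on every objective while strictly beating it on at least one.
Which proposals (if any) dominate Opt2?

Opt6

Opt6: daily riders 101≥66, capital cost 136≤262, operating cost 14≤24 — dominates Opt2.
Others (Opt1, Opt3, Opt4, Opt5, Opt7, Opt8, Opt9) are each worse than Opt2 on at least one objective.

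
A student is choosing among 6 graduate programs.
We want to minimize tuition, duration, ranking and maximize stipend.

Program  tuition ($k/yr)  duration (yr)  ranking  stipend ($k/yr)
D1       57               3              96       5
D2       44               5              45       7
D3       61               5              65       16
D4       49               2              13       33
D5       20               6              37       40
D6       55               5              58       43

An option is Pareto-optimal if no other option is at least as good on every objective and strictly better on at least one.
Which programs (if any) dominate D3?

D4: tuition 49≤61, duration 2≤5, ranking 13≤65, stipend 33≥16 — dominates D3.
D6: tuition 55≤61, duration 5≤5, ranking 58≤65, stipend 43≥16 — dominates D3.
Others (D1, D2, D5) are each worse than D3 on at least one objective.

D4, D6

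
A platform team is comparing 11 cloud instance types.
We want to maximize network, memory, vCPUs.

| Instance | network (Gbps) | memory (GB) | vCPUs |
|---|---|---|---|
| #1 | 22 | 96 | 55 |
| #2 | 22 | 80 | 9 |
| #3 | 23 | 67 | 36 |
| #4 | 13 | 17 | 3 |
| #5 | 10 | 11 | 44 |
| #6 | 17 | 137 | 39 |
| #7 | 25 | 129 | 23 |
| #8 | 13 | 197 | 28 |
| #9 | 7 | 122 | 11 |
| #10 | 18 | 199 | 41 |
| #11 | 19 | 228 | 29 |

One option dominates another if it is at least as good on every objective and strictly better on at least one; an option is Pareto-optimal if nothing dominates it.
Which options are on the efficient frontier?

#1: not dominated (best vCPUs).
#2: dominated by #1 (network 22≥22, memory 96≥80, vCPUs 55≥9).
#3: not dominated.
#4: dominated by #1 (network 22≥13, memory 96≥17, vCPUs 55≥3).
#5: dominated by #1 (network 22≥10, memory 96≥11, vCPUs 55≥44).
#6: dominated by #10 (network 18≥17, memory 199≥137, vCPUs 41≥39).
#7: not dominated (best network).
#8: dominated by #10 (network 18≥13, memory 199≥197, vCPUs 41≥28).
#9: dominated by #6 (network 17≥7, memory 137≥122, vCPUs 39≥11).
#10: not dominated.
#11: not dominated (best memory).

#1, #3, #7, #10, #11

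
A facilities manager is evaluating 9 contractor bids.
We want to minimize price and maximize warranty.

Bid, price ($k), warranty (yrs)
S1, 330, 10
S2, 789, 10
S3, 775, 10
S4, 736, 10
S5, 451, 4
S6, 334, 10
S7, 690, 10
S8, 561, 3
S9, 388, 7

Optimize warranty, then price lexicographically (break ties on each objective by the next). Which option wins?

First maximize warranty: best is 10, kept {S1, S2, S3, S4, S6, S7}.
Then minimize price: best is 330, kept {S1}.

S1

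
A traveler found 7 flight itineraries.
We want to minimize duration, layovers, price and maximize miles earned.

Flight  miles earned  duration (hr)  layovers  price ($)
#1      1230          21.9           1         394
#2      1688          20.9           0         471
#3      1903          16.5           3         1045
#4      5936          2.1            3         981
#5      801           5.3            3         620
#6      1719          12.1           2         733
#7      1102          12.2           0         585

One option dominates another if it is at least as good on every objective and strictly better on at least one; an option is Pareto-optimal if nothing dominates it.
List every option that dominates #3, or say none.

#4: miles earned 5936≥1903, duration 2.1≤16.5, layovers 3≤3, price 981≤1045 — dominates #3.
Others (#1, #2, #5, #6, #7) are each worse than #3 on at least one objective.

#4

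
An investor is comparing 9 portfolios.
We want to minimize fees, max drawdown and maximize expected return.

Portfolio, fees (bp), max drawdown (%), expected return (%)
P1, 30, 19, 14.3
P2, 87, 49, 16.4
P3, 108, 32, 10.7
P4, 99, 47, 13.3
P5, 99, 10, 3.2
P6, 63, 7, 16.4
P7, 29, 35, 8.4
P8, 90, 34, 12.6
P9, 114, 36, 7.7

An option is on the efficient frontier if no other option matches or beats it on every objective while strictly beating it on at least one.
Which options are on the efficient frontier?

P1, P6, P7

P1: not dominated.
P2: dominated by P6 (fees 63≤87, max drawdown 7≤49, expected return 16.4≥16.4).
P3: dominated by P1 (fees 30≤108, max drawdown 19≤32, expected return 14.3≥10.7).
P4: dominated by P1 (fees 30≤99, max drawdown 19≤47, expected return 14.3≥13.3).
P5: dominated by P6 (fees 63≤99, max drawdown 7≤10, expected return 16.4≥3.2).
P6: not dominated (best max drawdown).
P7: not dominated (best fees).
P8: dominated by P1 (fees 30≤90, max drawdown 19≤34, expected return 14.3≥12.6).
P9: dominated by P1 (fees 30≤114, max drawdown 19≤36, expected return 14.3≥7.7).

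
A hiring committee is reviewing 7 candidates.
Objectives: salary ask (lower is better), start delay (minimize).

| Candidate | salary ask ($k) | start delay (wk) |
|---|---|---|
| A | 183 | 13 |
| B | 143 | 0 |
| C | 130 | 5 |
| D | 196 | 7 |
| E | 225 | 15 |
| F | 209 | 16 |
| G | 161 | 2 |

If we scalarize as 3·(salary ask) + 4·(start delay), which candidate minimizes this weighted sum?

C

A: 3·183 + 4·13 = 601
B: 3·143 + 4·0 = 429
C: 3·130 + 4·5 = 410
D: 3·196 + 4·7 = 616
E: 3·225 + 4·15 = 735
F: 3·209 + 4·16 = 691
G: 3·161 + 4·2 = 491
Lowest: C at 410.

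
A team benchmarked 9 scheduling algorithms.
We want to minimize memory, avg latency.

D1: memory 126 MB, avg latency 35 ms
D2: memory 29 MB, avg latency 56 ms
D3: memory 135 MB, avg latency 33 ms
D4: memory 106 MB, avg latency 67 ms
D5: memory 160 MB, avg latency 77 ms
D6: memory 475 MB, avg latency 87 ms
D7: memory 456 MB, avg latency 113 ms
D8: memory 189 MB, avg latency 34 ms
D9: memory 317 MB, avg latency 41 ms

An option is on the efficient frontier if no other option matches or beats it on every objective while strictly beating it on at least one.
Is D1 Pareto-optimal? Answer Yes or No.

D2: worse on avg latency (56 vs 35).
D3: worse on memory (135 vs 126).
D4: worse on avg latency (67 vs 35).
D5: worse on memory (160 vs 126).
D6: worse on memory (475 vs 126).
D7: worse on memory (456 vs 126).
D8: worse on memory (189 vs 126).
D9: worse on memory (317 vs 126).
No option is at least as good as D1 on every objective and strictly better on one.

Yes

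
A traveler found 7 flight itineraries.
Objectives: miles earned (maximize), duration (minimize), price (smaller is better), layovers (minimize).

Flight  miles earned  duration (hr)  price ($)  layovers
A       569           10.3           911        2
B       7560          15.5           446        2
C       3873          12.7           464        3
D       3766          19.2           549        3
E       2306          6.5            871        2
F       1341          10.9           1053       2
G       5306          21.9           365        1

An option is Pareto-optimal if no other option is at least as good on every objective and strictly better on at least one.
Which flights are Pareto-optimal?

B, C, E, G

A: dominated by E (miles earned 2306≥569, duration 6.5≤10.3, price 871≤911, layovers 2≤2).
B: not dominated (best miles earned).
C: not dominated.
D: dominated by B (miles earned 7560≥3766, duration 15.5≤19.2, price 446≤549, layovers 2≤3).
E: not dominated (best duration).
F: dominated by E (miles earned 2306≥1341, duration 6.5≤10.9, price 871≤1053, layovers 2≤2).
G: not dominated (best price).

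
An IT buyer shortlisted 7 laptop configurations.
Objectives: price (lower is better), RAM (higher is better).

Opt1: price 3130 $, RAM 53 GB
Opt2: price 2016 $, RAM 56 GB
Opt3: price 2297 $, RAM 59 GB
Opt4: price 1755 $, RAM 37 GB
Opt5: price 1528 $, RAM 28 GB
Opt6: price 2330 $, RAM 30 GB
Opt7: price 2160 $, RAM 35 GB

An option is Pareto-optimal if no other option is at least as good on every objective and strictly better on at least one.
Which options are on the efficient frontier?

Opt1: dominated by Opt2 (price 2016≤3130, RAM 56≥53).
Opt2: not dominated.
Opt3: not dominated (best RAM).
Opt4: not dominated.
Opt5: not dominated (best price).
Opt6: dominated by Opt2 (price 2016≤2330, RAM 56≥30).
Opt7: dominated by Opt2 (price 2016≤2160, RAM 56≥35).

Opt2, Opt3, Opt4, Opt5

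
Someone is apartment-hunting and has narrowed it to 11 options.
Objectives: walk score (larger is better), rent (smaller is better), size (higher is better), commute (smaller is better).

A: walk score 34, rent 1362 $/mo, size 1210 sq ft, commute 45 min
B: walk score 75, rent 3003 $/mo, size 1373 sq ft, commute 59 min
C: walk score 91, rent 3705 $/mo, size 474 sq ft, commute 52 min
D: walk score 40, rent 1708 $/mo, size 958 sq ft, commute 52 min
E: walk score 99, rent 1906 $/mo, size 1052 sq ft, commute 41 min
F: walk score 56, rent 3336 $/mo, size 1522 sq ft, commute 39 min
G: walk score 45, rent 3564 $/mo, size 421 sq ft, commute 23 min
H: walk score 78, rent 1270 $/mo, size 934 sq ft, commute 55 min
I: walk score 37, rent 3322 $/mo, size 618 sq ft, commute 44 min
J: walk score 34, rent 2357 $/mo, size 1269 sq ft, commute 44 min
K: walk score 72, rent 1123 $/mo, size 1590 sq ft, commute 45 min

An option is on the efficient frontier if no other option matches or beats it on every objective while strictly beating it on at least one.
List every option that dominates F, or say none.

none

A: worse on walk score (34 vs 56).
B: worse on size (1373 vs 1522).
C: worse on rent (3705 vs 3336).
D: worse on walk score (40 vs 56).
E: worse on size (1052 vs 1522).
G: worse on walk score (45 vs 56).
H: worse on size (934 vs 1522).
I: worse on walk score (37 vs 56).
J: worse on walk score (34 vs 56).
K: worse on commute (45 vs 39).
No option dominates F.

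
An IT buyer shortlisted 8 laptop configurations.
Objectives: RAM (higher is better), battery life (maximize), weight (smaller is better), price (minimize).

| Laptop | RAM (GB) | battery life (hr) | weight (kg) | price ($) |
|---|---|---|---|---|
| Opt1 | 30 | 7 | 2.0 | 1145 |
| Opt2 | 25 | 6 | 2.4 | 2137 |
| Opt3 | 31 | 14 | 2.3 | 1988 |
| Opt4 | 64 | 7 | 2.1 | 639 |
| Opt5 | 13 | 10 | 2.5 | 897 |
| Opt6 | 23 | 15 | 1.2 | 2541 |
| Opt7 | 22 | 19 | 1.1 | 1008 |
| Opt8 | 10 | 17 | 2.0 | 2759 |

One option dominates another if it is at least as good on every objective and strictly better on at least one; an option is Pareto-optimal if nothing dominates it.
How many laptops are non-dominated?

6

Opt1: not dominated.
Opt2: dominated by Opt1 (RAM 30≥25, battery life 7≥6, weight 2.0≤2.4, price 1145≤2137).
Opt3: not dominated.
Opt4: not dominated (best RAM).
Opt5: not dominated.
Opt6: not dominated.
Opt7: not dominated (best battery life).
Opt8: dominated by Opt7 (RAM 22≥10, battery life 19≥17, weight 1.1≤2.0, price 1008≤2759).
Pareto-optimal: Opt1, Opt3, Opt4, Opt5, Opt6, Opt7 → 6.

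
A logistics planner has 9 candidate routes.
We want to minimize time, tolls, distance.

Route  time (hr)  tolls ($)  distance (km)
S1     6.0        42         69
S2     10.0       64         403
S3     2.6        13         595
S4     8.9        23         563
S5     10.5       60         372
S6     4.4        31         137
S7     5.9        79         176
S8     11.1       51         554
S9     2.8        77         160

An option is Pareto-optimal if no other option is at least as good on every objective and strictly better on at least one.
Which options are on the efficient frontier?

S1: not dominated (best distance).
S2: dominated by S1 (time 6.0≤10.0, tolls 42≤64, distance 69≤403).
S3: not dominated (best time).
S4: not dominated.
S5: dominated by S1 (time 6.0≤10.5, tolls 42≤60, distance 69≤372).
S6: not dominated.
S7: dominated by S6 (time 4.4≤5.9, tolls 31≤79, distance 137≤176).
S8: dominated by S1 (time 6.0≤11.1, tolls 42≤51, distance 69≤554).
S9: not dominated.

S1, S3, S4, S6, S9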